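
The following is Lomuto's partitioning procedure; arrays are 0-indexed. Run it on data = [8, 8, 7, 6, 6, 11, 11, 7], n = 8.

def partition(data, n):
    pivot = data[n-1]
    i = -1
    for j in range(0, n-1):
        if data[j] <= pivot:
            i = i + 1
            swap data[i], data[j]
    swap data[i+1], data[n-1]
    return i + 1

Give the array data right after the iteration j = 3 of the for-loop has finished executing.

[7, 6, 8, 8, 6, 11, 11, 7]

pivot = data[7] = 7; i = -1
j=0: data[0]=8 > 7 → no swap
j=1: data[1]=8 > 7 → no swap
j=2: data[2]=7 ≤ 7 → i=0, swap data[0],data[2] → [7, 8, 8, 6, 6, 11, 11, 7]
j=3: data[3]=6 ≤ 7 → i=1, swap data[1],data[3] → [7, 6, 8, 8, 6, 11, 11, 7]
(after j=3) data = [7, 6, 8, 8, 6, 11, 11, 7]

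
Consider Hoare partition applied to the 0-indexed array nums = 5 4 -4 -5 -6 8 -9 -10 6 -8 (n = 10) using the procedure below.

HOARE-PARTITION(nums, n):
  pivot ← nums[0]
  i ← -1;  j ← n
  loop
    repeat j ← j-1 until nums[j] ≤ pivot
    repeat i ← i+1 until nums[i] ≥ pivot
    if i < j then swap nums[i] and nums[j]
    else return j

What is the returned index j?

pivot = nums[0] = 5; i = -1, j = 10
j→9 (nums[9]=-8≤5), i→0 (nums[0]=5≥5); i<j, swap → -8 4 -4 -5 -6 8 -9 -10 6 5
j→7 (nums[7]=-10≤5), i→5 (nums[5]=8≥5); i<j, swap → -8 4 -4 -5 -6 -10 -9 8 6 5
j→6, i→7; i≥j, return j=6. nums = -8 4 -4 -5 -6 -10 -9 8 6 5

6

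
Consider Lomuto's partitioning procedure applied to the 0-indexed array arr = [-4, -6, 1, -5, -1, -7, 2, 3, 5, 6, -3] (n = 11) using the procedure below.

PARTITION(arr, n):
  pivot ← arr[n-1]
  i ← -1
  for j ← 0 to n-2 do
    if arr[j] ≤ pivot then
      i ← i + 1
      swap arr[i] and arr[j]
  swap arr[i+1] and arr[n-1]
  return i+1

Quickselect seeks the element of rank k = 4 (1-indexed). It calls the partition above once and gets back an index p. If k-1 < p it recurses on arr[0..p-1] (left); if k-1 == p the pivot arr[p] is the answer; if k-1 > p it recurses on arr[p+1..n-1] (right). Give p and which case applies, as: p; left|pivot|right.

pivot=-3, i=-1
j=0: -4≤-3, i=0, swap(0,0) ⇒ [-4, -6, 1, -5, -1, -7, 2, 3, 5, 6, -3]
j=1: -6≤-3, i=1, swap(1,1) ⇒ [-4, -6, 1, -5, -1, -7, 2, 3, 5, 6, -3]
j=2: 1>-3, skip
j=3: -5≤-3, i=2, swap(2,3) ⇒ [-4, -6, -5, 1, -1, -7, 2, 3, 5, 6, -3]
j=4: -1>-3, skip
j=5: -7≤-3, i=3, swap(3,5) ⇒ [-4, -6, -5, -7, -1, 1, 2, 3, 5, 6, -3]
j=6: 2>-3, skip
j=7: 3>-3, skip
j=8: 5>-3, skip
j=9: 6>-3, skip
swap(4,10) ⇒ [-4, -6, -5, -7, -3, 1, 2, 3, 5, 6, -1]; return 4
p = 4; k-1 = 3 < 4 ⇒ left

4; left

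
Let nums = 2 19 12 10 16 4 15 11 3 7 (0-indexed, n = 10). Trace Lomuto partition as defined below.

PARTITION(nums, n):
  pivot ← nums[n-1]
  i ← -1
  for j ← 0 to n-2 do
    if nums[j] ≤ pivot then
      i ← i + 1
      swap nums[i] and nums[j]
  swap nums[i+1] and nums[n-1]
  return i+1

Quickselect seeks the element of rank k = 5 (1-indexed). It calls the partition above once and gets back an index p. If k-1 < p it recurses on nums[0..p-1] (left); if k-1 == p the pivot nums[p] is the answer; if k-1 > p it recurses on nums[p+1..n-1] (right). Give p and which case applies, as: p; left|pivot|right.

pivot = nums[9] = 7; i = -1
j=0: nums[0]=2 ≤ 7 → i=0, swap nums[0],nums[0] (no change) → 2 19 12 10 16 4 15 11 3 7
j=1: nums[1]=19 > 7 → no swap
j=2: nums[2]=12 > 7 → no swap
j=3: nums[3]=10 > 7 → no swap
j=4: nums[4]=16 > 7 → no swap
j=5: nums[5]=4 ≤ 7 → i=1, swap nums[1],nums[5] → 2 4 12 10 16 19 15 11 3 7
j=6: nums[6]=15 > 7 → no swap
j=7: nums[7]=11 > 7 → no swap
j=8: nums[8]=3 ≤ 7 → i=2, swap nums[2],nums[8] → 2 4 3 10 16 19 15 11 12 7
final swap nums[3],nums[9] → 2 4 3 7 16 19 15 11 12 10; return 3
p = 3; k-1 = 4 > 3 ⇒ right

3; right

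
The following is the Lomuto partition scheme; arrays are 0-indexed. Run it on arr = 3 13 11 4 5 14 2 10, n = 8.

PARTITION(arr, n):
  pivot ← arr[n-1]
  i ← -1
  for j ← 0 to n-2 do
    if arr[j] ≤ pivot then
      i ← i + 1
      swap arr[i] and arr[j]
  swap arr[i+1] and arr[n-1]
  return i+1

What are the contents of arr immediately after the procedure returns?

3 4 5 2 10 14 13 11

pivot = arr[7] = 10; i = -1
j=0: arr[0]=3 ≤ 10 → i=0, swap arr[0],arr[0] (no change) → 3 13 11 4 5 14 2 10
j=1: arr[1]=13 > 10 → no swap
j=2: arr[2]=11 > 10 → no swap
j=3: arr[3]=4 ≤ 10 → i=1, swap arr[1],arr[3] → 3 4 11 13 5 14 2 10
j=4: arr[4]=5 ≤ 10 → i=2, swap arr[2],arr[4] → 3 4 5 13 11 14 2 10
j=5: arr[5]=14 > 10 → no swap
j=6: arr[6]=2 ≤ 10 → i=3, swap arr[3],arr[6] → 3 4 5 2 11 14 13 10
final swap arr[4],arr[7] → 3 4 5 2 10 14 13 11; return 4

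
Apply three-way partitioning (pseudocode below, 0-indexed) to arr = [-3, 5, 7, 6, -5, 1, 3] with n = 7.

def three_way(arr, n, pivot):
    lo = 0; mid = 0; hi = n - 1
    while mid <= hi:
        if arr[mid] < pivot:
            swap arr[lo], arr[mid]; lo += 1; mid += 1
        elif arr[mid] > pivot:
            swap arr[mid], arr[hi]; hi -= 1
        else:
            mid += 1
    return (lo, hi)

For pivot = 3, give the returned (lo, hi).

lo=0 mid=0 hi=6
-3<3: swap(0,0), lo=1 mid=1 ⇒ [-3, 5, 7, 6, -5, 1, 3]
5>3: swap(1,6), hi=5 ⇒ [-3, 3, 7, 6, -5, 1, 5]
3=3: mid=2
7>3: swap(2,5), hi=4 ⇒ [-3, 3, 1, 6, -5, 7, 5]
1<3: swap(1,2), lo=2 mid=3 ⇒ [-3, 1, 3, 6, -5, 7, 5]
6>3: swap(3,4), hi=3 ⇒ [-3, 1, 3, -5, 6, 7, 5]
-5<3: swap(2,3), lo=3 mid=4 ⇒ [-3, 1, -5, 3, 6, 7, 5]
done. lo=3 hi=3; arr=[-3, 1, -5, 3, 6, 7, 5]

(3, 3)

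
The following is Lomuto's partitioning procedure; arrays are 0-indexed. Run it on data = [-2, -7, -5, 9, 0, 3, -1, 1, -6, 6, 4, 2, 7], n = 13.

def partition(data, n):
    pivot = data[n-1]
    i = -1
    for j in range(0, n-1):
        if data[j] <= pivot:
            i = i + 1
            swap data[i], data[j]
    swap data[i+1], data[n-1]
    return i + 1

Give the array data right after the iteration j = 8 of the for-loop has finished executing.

pivot=7, i=-1
j=0: -2≤7, i=0, swap(0,0) ⇒ [-2, -7, -5, 9, 0, 3, -1, 1, -6, 6, 4, 2, 7]
j=1: -7≤7, i=1, swap(1,1) ⇒ [-2, -7, -5, 9, 0, 3, -1, 1, -6, 6, 4, 2, 7]
j=2: -5≤7, i=2, swap(2,2) ⇒ [-2, -7, -5, 9, 0, 3, -1, 1, -6, 6, 4, 2, 7]
j=3: 9>7, skip
j=4: 0≤7, i=3, swap(3,4) ⇒ [-2, -7, -5, 0, 9, 3, -1, 1, -6, 6, 4, 2, 7]
j=5: 3≤7, i=4, swap(4,5) ⇒ [-2, -7, -5, 0, 3, 9, -1, 1, -6, 6, 4, 2, 7]
j=6: -1≤7, i=5, swap(5,6) ⇒ [-2, -7, -5, 0, 3, -1, 9, 1, -6, 6, 4, 2, 7]
j=7: 1≤7, i=6, swap(6,7) ⇒ [-2, -7, -5, 0, 3, -1, 1, 9, -6, 6, 4, 2, 7]
j=8: -6≤7, i=7, swap(7,8) ⇒ [-2, -7, -5, 0, 3, -1, 1, -6, 9, 6, 4, 2, 7]
(after j=8) data = [-2, -7, -5, 0, 3, -1, 1, -6, 9, 6, 4, 2, 7]

[-2, -7, -5, 0, 3, -1, 1, -6, 9, 6, 4, 2, 7]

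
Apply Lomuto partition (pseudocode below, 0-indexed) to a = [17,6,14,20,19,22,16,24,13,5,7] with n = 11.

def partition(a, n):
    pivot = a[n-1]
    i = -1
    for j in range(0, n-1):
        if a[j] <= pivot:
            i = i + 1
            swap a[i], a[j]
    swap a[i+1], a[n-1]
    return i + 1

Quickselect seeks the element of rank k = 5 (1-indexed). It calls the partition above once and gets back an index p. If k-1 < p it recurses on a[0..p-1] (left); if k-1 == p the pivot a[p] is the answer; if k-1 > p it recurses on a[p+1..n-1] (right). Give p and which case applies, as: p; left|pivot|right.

pivot=7, i=-1
j=0: 17>7, skip
j=1: 6≤7, i=0, swap(0,1) ⇒ [6,17,14,20,19,22,16,24,13,5,7]
j=2: 14>7, skip
j=3: 20>7, skip
j=4: 19>7, skip
j=5: 22>7, skip
j=6: 16>7, skip
j=7: 24>7, skip
j=8: 13>7, skip
j=9: 5≤7, i=1, swap(1,9) ⇒ [6,5,14,20,19,22,16,24,13,17,7]
swap(2,10) ⇒ [6,5,7,20,19,22,16,24,13,17,14]; return 2
p = 2; k-1 = 4 > 2 ⇒ right

2; right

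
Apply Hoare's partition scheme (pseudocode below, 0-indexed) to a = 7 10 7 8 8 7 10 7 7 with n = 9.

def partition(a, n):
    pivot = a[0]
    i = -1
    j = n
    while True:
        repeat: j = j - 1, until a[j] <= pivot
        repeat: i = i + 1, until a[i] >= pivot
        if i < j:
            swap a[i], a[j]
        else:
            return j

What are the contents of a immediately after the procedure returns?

7 7 7 8 8 7 10 10 7

pivot=7
j stops at 8 (7), i stops at 0 (7); swap ⇒ 7 10 7 8 8 7 10 7 7
j stops at 7 (7), i stops at 1 (10); swap ⇒ 7 7 7 8 8 7 10 10 7
j stops at 5 (7), i stops at 2 (7); swap ⇒ 7 7 7 8 8 7 10 10 7
j stops at 2, i stops at 3; i≥j ⇒ return 2. a=7 7 7 8 8 7 10 10 7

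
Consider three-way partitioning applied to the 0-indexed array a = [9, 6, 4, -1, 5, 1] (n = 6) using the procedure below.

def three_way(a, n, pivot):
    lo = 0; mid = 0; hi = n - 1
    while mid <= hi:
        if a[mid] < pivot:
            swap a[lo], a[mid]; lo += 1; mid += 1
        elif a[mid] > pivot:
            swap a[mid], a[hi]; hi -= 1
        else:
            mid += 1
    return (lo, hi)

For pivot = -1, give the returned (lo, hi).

pivot = -1; lo=0, mid=0, hi=5
a[mid]=9>-1: swap a[0],a[5]; hi=4 → [1, 6, 4, -1, 5, 9]
a[mid]=1>-1: swap a[0],a[4]; hi=3 → [5, 6, 4, -1, 1, 9]
a[mid]=5>-1: swap a[0],a[3]; hi=2 → [-1, 6, 4, 5, 1, 9]
a[mid]=-1=-1: mid=1
a[mid]=6>-1: swap a[1],a[2]; hi=1 → [-1, 4, 6, 5, 1, 9]
a[mid]=4>-1: swap a[1],a[1]; hi=0 → [-1, 4, 6, 5, 1, 9]
end: lo=0, hi=0; a = [-1, 4, 6, 5, 1, 9]

(0, 0)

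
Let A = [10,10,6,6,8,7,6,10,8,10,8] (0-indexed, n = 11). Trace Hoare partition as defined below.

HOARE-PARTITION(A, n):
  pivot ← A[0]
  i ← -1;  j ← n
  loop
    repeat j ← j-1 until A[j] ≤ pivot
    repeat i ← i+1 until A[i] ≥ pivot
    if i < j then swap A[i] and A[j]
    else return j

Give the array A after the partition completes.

pivot = A[0] = 10; i = -1, j = 11
j→10 (A[10]=8≤10), i→0 (A[0]=10≥10); i<j, swap → [8,10,6,6,8,7,6,10,8,10,10]
j→9 (A[9]=10≤10), i→1 (A[1]=10≥10); i<j, swap → [8,10,6,6,8,7,6,10,8,10,10]
j→8 (A[8]=8≤10), i→7 (A[7]=10≥10); i<j, swap → [8,10,6,6,8,7,6,8,10,10,10]
j→7, i→8; i≥j, return j=7. A = [8,10,6,6,8,7,6,8,10,10,10]

[8,10,6,6,8,7,6,8,10,10,10]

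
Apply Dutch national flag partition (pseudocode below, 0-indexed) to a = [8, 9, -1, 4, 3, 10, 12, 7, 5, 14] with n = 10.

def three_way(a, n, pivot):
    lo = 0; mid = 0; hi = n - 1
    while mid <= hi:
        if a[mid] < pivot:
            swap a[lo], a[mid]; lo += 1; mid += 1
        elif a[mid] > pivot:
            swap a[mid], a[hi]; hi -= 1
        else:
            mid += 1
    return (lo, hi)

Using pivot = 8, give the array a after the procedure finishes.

pivot = 8; lo=0, mid=0, hi=9
a[mid]=8=8: mid=1
a[mid]=9>8: swap a[1],a[9]; hi=8 → [8, 14, -1, 4, 3, 10, 12, 7, 5, 9]
a[mid]=14>8: swap a[1],a[8]; hi=7 → [8, 5, -1, 4, 3, 10, 12, 7, 14, 9]
a[mid]=5<8: swap a[0],a[1]; lo=1,mid=2 → [5, 8, -1, 4, 3, 10, 12, 7, 14, 9]
a[mid]=-1<8: swap a[1],a[2]; lo=2,mid=3 → [5, -1, 8, 4, 3, 10, 12, 7, 14, 9]
a[mid]=4<8: swap a[2],a[3]; lo=3,mid=4 → [5, -1, 4, 8, 3, 10, 12, 7, 14, 9]
a[mid]=3<8: swap a[3],a[4]; lo=4,mid=5 → [5, -1, 4, 3, 8, 10, 12, 7, 14, 9]
a[mid]=10>8: swap a[5],a[7]; hi=6 → [5, -1, 4, 3, 8, 7, 12, 10, 14, 9]
a[mid]=7<8: swap a[4],a[5]; lo=5,mid=6 → [5, -1, 4, 3, 7, 8, 12, 10, 14, 9]
a[mid]=12>8: swap a[6],a[6]; hi=5 → [5, -1, 4, 3, 7, 8, 12, 10, 14, 9]
end: lo=5, hi=5; a = [5, -1, 4, 3, 7, 8, 12, 10, 14, 9]

[5, -1, 4, 3, 7, 8, 12, 10, 14, 9]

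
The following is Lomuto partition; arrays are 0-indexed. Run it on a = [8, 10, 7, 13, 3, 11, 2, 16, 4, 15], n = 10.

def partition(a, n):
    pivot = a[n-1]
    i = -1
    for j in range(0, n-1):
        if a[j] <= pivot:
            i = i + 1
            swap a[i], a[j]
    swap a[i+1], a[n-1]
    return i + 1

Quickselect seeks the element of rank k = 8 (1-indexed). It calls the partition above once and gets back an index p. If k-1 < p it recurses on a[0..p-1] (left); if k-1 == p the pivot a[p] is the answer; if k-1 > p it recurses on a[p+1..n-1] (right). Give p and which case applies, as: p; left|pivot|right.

8; left

pivot=15, i=-1
j=0: 8≤15, i=0, swap(0,0) ⇒ [8, 10, 7, 13, 3, 11, 2, 16, 4, 15]
j=1: 10≤15, i=1, swap(1,1) ⇒ [8, 10, 7, 13, 3, 11, 2, 16, 4, 15]
j=2: 7≤15, i=2, swap(2,2) ⇒ [8, 10, 7, 13, 3, 11, 2, 16, 4, 15]
j=3: 13≤15, i=3, swap(3,3) ⇒ [8, 10, 7, 13, 3, 11, 2, 16, 4, 15]
j=4: 3≤15, i=4, swap(4,4) ⇒ [8, 10, 7, 13, 3, 11, 2, 16, 4, 15]
j=5: 11≤15, i=5, swap(5,5) ⇒ [8, 10, 7, 13, 3, 11, 2, 16, 4, 15]
j=6: 2≤15, i=6, swap(6,6) ⇒ [8, 10, 7, 13, 3, 11, 2, 16, 4, 15]
j=7: 16>15, skip
j=8: 4≤15, i=7, swap(7,8) ⇒ [8, 10, 7, 13, 3, 11, 2, 4, 16, 15]
swap(8,9) ⇒ [8, 10, 7, 13, 3, 11, 2, 4, 15, 16]; return 8
p = 8; k-1 = 7 < 8 ⇒ left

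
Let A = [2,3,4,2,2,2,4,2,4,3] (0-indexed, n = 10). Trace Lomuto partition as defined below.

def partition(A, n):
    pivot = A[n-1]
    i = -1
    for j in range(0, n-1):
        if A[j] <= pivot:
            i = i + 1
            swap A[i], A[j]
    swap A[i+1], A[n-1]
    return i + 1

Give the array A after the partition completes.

[2,3,2,2,2,2,3,4,4,4]

pivot=3, i=-1
j=0: 2≤3, i=0, swap(0,0) ⇒ [2,3,4,2,2,2,4,2,4,3]
j=1: 3≤3, i=1, swap(1,1) ⇒ [2,3,4,2,2,2,4,2,4,3]
j=2: 4>3, skip
j=3: 2≤3, i=2, swap(2,3) ⇒ [2,3,2,4,2,2,4,2,4,3]
j=4: 2≤3, i=3, swap(3,4) ⇒ [2,3,2,2,4,2,4,2,4,3]
j=5: 2≤3, i=4, swap(4,5) ⇒ [2,3,2,2,2,4,4,2,4,3]
j=6: 4>3, skip
j=7: 2≤3, i=5, swap(5,7) ⇒ [2,3,2,2,2,2,4,4,4,3]
j=8: 4>3, skip
swap(6,9) ⇒ [2,3,2,2,2,2,3,4,4,4]; return 6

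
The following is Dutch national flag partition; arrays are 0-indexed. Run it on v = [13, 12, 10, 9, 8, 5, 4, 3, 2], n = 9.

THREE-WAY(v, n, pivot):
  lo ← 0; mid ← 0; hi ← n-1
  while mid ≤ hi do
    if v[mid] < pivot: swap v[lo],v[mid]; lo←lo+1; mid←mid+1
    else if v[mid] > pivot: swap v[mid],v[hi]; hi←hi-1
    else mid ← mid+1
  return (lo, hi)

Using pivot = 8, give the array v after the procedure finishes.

[2, 3, 4, 5, 8, 9, 10, 12, 13]

pivot = 8; lo=0, mid=0, hi=8
v[mid]=13>8: swap v[0],v[8]; hi=7 → [2, 12, 10, 9, 8, 5, 4, 3, 13]
v[mid]=2<8: swap v[0],v[0]; lo=1,mid=1 → [2, 12, 10, 9, 8, 5, 4, 3, 13]
v[mid]=12>8: swap v[1],v[7]; hi=6 → [2, 3, 10, 9, 8, 5, 4, 12, 13]
v[mid]=3<8: swap v[1],v[1]; lo=2,mid=2 → [2, 3, 10, 9, 8, 5, 4, 12, 13]
v[mid]=10>8: swap v[2],v[6]; hi=5 → [2, 3, 4, 9, 8, 5, 10, 12, 13]
v[mid]=4<8: swap v[2],v[2]; lo=3,mid=3 → [2, 3, 4, 9, 8, 5, 10, 12, 13]
v[mid]=9>8: swap v[3],v[5]; hi=4 → [2, 3, 4, 5, 8, 9, 10, 12, 13]
v[mid]=5<8: swap v[3],v[3]; lo=4,mid=4 → [2, 3, 4, 5, 8, 9, 10, 12, 13]
v[mid]=8=8: mid=5
end: lo=4, hi=4; v = [2, 3, 4, 5, 8, 9, 10, 12, 13]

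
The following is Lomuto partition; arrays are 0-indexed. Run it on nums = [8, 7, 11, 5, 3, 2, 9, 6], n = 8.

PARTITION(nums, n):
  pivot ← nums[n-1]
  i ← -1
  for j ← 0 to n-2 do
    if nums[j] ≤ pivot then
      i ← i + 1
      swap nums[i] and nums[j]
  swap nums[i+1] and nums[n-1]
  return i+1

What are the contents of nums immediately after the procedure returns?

pivot = nums[7] = 6; i = -1
j=0: nums[0]=8 > 6 → no swap
j=1: nums[1]=7 > 6 → no swap
j=2: nums[2]=11 > 6 → no swap
j=3: nums[3]=5 ≤ 6 → i=0, swap nums[0],nums[3] → [5, 7, 11, 8, 3, 2, 9, 6]
j=4: nums[4]=3 ≤ 6 → i=1, swap nums[1],nums[4] → [5, 3, 11, 8, 7, 2, 9, 6]
j=5: nums[5]=2 ≤ 6 → i=2, swap nums[2],nums[5] → [5, 3, 2, 8, 7, 11, 9, 6]
j=6: nums[6]=9 > 6 → no swap
final swap nums[3],nums[7] → [5, 3, 2, 6, 7, 11, 9, 8]; return 3

[5, 3, 2, 6, 7, 11, 9, 8]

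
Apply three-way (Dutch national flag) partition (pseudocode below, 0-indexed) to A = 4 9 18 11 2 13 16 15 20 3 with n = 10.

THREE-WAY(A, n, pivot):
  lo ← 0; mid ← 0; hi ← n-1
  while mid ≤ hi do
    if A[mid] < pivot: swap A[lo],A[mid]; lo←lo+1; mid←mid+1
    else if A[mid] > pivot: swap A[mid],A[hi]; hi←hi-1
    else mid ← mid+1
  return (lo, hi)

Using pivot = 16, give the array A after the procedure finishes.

lo=0 mid=0 hi=9
4<16: swap(0,0), lo=1 mid=1 ⇒ 4 9 18 11 2 13 16 15 20 3
9<16: swap(1,1), lo=2 mid=2 ⇒ 4 9 18 11 2 13 16 15 20 3
18>16: swap(2,9), hi=8 ⇒ 4 9 3 11 2 13 16 15 20 18
3<16: swap(2,2), lo=3 mid=3 ⇒ 4 9 3 11 2 13 16 15 20 18
11<16: swap(3,3), lo=4 mid=4 ⇒ 4 9 3 11 2 13 16 15 20 18
2<16: swap(4,4), lo=5 mid=5 ⇒ 4 9 3 11 2 13 16 15 20 18
13<16: swap(5,5), lo=6 mid=6 ⇒ 4 9 3 11 2 13 16 15 20 18
16=16: mid=7
15<16: swap(6,7), lo=7 mid=8 ⇒ 4 9 3 11 2 13 15 16 20 18
20>16: swap(8,8), hi=7 ⇒ 4 9 3 11 2 13 15 16 20 18
done. lo=7 hi=7; A=4 9 3 11 2 13 15 16 20 18

4 9 3 11 2 13 15 16 20 18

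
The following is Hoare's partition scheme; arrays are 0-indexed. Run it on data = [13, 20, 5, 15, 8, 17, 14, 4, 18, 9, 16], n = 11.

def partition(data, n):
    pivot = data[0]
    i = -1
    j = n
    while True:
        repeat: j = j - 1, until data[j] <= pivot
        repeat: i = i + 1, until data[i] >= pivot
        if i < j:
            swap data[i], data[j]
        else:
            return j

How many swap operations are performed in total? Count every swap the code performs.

3

pivot=13
j stops at 9 (9), i stops at 0 (13); swap ⇒ [9, 20, 5, 15, 8, 17, 14, 4, 18, 13, 16]
j stops at 7 (4), i stops at 1 (20); swap ⇒ [9, 4, 5, 15, 8, 17, 14, 20, 18, 13, 16]
j stops at 4 (8), i stops at 3 (15); swap ⇒ [9, 4, 5, 8, 15, 17, 14, 20, 18, 13, 16]
j stops at 3, i stops at 4; i≥j ⇒ return 3. data=[9, 4, 5, 8, 15, 17, 14, 20, 18, 13, 16]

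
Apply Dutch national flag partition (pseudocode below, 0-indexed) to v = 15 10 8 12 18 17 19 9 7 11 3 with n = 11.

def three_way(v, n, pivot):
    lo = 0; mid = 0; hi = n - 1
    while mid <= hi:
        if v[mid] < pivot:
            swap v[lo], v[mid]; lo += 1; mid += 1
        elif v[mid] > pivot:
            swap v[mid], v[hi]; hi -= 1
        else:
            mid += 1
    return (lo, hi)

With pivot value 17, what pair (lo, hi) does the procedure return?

lo=0 mid=0 hi=10
15<17: swap(0,0), lo=1 mid=1 ⇒ 15 10 8 12 18 17 19 9 7 11 3
10<17: swap(1,1), lo=2 mid=2 ⇒ 15 10 8 12 18 17 19 9 7 11 3
8<17: swap(2,2), lo=3 mid=3 ⇒ 15 10 8 12 18 17 19 9 7 11 3
12<17: swap(3,3), lo=4 mid=4 ⇒ 15 10 8 12 18 17 19 9 7 11 3
18>17: swap(4,10), hi=9 ⇒ 15 10 8 12 3 17 19 9 7 11 18
3<17: swap(4,4), lo=5 mid=5 ⇒ 15 10 8 12 3 17 19 9 7 11 18
17=17: mid=6
19>17: swap(6,9), hi=8 ⇒ 15 10 8 12 3 17 11 9 7 19 18
11<17: swap(5,6), lo=6 mid=7 ⇒ 15 10 8 12 3 11 17 9 7 19 18
9<17: swap(6,7), lo=7 mid=8 ⇒ 15 10 8 12 3 11 9 17 7 19 18
7<17: swap(7,8), lo=8 mid=9 ⇒ 15 10 8 12 3 11 9 7 17 19 18
done. lo=8 hi=8; v=15 10 8 12 3 11 9 7 17 19 18

(8, 8)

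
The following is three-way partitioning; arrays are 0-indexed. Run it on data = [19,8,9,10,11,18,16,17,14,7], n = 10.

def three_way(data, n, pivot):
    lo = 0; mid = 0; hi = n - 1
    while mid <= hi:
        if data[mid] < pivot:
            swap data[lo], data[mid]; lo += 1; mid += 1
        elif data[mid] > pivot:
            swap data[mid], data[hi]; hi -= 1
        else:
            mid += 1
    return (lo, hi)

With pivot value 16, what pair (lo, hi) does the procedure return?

pivot = 16; lo=0, mid=0, hi=9
data[mid]=19>16: swap data[0],data[9]; hi=8 → [7,8,9,10,11,18,16,17,14,19]
data[mid]=7<16: swap data[0],data[0]; lo=1,mid=1 → [7,8,9,10,11,18,16,17,14,19]
data[mid]=8<16: swap data[1],data[1]; lo=2,mid=2 → [7,8,9,10,11,18,16,17,14,19]
data[mid]=9<16: swap data[2],data[2]; lo=3,mid=3 → [7,8,9,10,11,18,16,17,14,19]
data[mid]=10<16: swap data[3],data[3]; lo=4,mid=4 → [7,8,9,10,11,18,16,17,14,19]
data[mid]=11<16: swap data[4],data[4]; lo=5,mid=5 → [7,8,9,10,11,18,16,17,14,19]
data[mid]=18>16: swap data[5],data[8]; hi=7 → [7,8,9,10,11,14,16,17,18,19]
data[mid]=14<16: swap data[5],data[5]; lo=6,mid=6 → [7,8,9,10,11,14,16,17,18,19]
data[mid]=16=16: mid=7
data[mid]=17>16: swap data[7],data[7]; hi=6 → [7,8,9,10,11,14,16,17,18,19]
end: lo=6, hi=6; data = [7,8,9,10,11,14,16,17,18,19]

(6, 6)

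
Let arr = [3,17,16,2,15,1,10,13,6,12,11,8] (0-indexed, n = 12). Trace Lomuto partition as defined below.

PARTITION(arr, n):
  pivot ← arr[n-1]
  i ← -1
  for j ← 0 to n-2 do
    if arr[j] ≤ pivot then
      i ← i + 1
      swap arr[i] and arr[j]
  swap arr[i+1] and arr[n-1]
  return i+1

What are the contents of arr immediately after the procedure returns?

[3,2,1,6,8,16,10,13,17,12,11,15]

pivot=8, i=-1
j=0: 3≤8, i=0, swap(0,0) ⇒ [3,17,16,2,15,1,10,13,6,12,11,8]
j=1: 17>8, skip
j=2: 16>8, skip
j=3: 2≤8, i=1, swap(1,3) ⇒ [3,2,16,17,15,1,10,13,6,12,11,8]
j=4: 15>8, skip
j=5: 1≤8, i=2, swap(2,5) ⇒ [3,2,1,17,15,16,10,13,6,12,11,8]
j=6: 10>8, skip
j=7: 13>8, skip
j=8: 6≤8, i=3, swap(3,8) ⇒ [3,2,1,6,15,16,10,13,17,12,11,8]
j=9: 12>8, skip
j=10: 11>8, skip
swap(4,11) ⇒ [3,2,1,6,8,16,10,13,17,12,11,15]; return 4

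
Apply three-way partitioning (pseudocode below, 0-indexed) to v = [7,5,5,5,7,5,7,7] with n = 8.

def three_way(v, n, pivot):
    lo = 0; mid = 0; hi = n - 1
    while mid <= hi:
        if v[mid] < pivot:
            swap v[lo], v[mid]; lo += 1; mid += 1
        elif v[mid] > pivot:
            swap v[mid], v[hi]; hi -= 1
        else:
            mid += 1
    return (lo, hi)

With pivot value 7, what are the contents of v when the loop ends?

[5,5,5,5,7,7,7,7]

pivot = 7; lo=0, mid=0, hi=7
v[mid]=7=7: mid=1
v[mid]=5<7: swap v[0],v[1]; lo=1,mid=2 → [5,7,5,5,7,5,7,7]
v[mid]=5<7: swap v[1],v[2]; lo=2,mid=3 → [5,5,7,5,7,5,7,7]
v[mid]=5<7: swap v[2],v[3]; lo=3,mid=4 → [5,5,5,7,7,5,7,7]
v[mid]=7=7: mid=5
v[mid]=5<7: swap v[3],v[5]; lo=4,mid=6 → [5,5,5,5,7,7,7,7]
v[mid]=7=7: mid=7
v[mid]=7=7: mid=8
end: lo=4, hi=7; v = [5,5,5,5,7,7,7,7]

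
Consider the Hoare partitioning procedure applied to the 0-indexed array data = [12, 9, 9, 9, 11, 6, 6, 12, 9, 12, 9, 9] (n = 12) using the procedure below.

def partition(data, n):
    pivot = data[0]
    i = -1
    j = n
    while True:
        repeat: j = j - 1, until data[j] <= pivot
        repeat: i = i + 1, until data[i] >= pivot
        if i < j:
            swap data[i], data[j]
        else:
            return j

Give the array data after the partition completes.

[9, 9, 9, 9, 11, 6, 6, 9, 9, 12, 12, 12]

pivot = data[0] = 12; i = -1, j = 12
j→11 (data[11]=9≤12), i→0 (data[0]=12≥12); i<j, swap → [9, 9, 9, 9, 11, 6, 6, 12, 9, 12, 9, 12]
j→10 (data[10]=9≤12), i→7 (data[7]=12≥12); i<j, swap → [9, 9, 9, 9, 11, 6, 6, 9, 9, 12, 12, 12]
j→9, i→9; i≥j, return j=9. data = [9, 9, 9, 9, 11, 6, 6, 9, 9, 12, 12, 12]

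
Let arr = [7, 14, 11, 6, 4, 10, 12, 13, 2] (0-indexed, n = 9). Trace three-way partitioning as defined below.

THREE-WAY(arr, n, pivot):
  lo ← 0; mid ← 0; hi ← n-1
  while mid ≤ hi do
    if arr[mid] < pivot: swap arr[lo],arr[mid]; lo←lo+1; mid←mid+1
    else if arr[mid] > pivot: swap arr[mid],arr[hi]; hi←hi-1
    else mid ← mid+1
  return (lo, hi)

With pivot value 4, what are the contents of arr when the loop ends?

lo=0 mid=0 hi=8
7>4: swap(0,8), hi=7 ⇒ [2, 14, 11, 6, 4, 10, 12, 13, 7]
2<4: swap(0,0), lo=1 mid=1 ⇒ [2, 14, 11, 6, 4, 10, 12, 13, 7]
14>4: swap(1,7), hi=6 ⇒ [2, 13, 11, 6, 4, 10, 12, 14, 7]
13>4: swap(1,6), hi=5 ⇒ [2, 12, 11, 6, 4, 10, 13, 14, 7]
12>4: swap(1,5), hi=4 ⇒ [2, 10, 11, 6, 4, 12, 13, 14, 7]
10>4: swap(1,4), hi=3 ⇒ [2, 4, 11, 6, 10, 12, 13, 14, 7]
4=4: mid=2
11>4: swap(2,3), hi=2 ⇒ [2, 4, 6, 11, 10, 12, 13, 14, 7]
6>4: swap(2,2), hi=1 ⇒ [2, 4, 6, 11, 10, 12, 13, 14, 7]
done. lo=1 hi=1; arr=[2, 4, 6, 11, 10, 12, 13, 14, 7]

[2, 4, 6, 11, 10, 12, 13, 14, 7]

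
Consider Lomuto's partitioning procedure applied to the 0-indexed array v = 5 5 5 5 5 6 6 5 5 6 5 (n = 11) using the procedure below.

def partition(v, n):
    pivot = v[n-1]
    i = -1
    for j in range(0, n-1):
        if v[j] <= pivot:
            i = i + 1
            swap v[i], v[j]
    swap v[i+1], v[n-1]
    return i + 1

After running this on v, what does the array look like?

5 5 5 5 5 5 5 5 6 6 6

pivot = v[10] = 5; i = -1
j=0: v[0]=5 ≤ 5 → i=0, swap v[0],v[0] (no change) → 5 5 5 5 5 6 6 5 5 6 5
j=1: v[1]=5 ≤ 5 → i=1, swap v[1],v[1] (no change) → 5 5 5 5 5 6 6 5 5 6 5
j=2: v[2]=5 ≤ 5 → i=2, swap v[2],v[2] (no change) → 5 5 5 5 5 6 6 5 5 6 5
j=3: v[3]=5 ≤ 5 → i=3, swap v[3],v[3] (no change) → 5 5 5 5 5 6 6 5 5 6 5
j=4: v[4]=5 ≤ 5 → i=4, swap v[4],v[4] (no change) → 5 5 5 5 5 6 6 5 5 6 5
j=5: v[5]=6 > 5 → no swap
j=6: v[6]=6 > 5 → no swap
j=7: v[7]=5 ≤ 5 → i=5, swap v[5],v[7] → 5 5 5 5 5 5 6 6 5 6 5
j=8: v[8]=5 ≤ 5 → i=6, swap v[6],v[8] → 5 5 5 5 5 5 5 6 6 6 5
j=9: v[9]=6 > 5 → no swap
final swap v[7],v[10] → 5 5 5 5 5 5 5 5 6 6 6; return 7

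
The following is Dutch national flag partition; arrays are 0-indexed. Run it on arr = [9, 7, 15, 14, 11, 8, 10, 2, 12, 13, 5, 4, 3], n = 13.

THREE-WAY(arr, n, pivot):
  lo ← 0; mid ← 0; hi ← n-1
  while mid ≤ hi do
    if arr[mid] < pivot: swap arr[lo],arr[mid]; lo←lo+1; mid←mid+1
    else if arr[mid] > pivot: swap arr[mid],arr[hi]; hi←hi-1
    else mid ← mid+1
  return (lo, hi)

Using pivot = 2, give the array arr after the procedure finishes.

[2, 15, 14, 11, 8, 10, 7, 12, 13, 5, 4, 3, 9]

pivot = 2; lo=0, mid=0, hi=12
arr[mid]=9>2: swap arr[0],arr[12]; hi=11 → [3, 7, 15, 14, 11, 8, 10, 2, 12, 13, 5, 4, 9]
arr[mid]=3>2: swap arr[0],arr[11]; hi=10 → [4, 7, 15, 14, 11, 8, 10, 2, 12, 13, 5, 3, 9]
arr[mid]=4>2: swap arr[0],arr[10]; hi=9 → [5, 7, 15, 14, 11, 8, 10, 2, 12, 13, 4, 3, 9]
arr[mid]=5>2: swap arr[0],arr[9]; hi=8 → [13, 7, 15, 14, 11, 8, 10, 2, 12, 5, 4, 3, 9]
arr[mid]=13>2: swap arr[0],arr[8]; hi=7 → [12, 7, 15, 14, 11, 8, 10, 2, 13, 5, 4, 3, 9]
arr[mid]=12>2: swap arr[0],arr[7]; hi=6 → [2, 7, 15, 14, 11, 8, 10, 12, 13, 5, 4, 3, 9]
arr[mid]=2=2: mid=1
arr[mid]=7>2: swap arr[1],arr[6]; hi=5 → [2, 10, 15, 14, 11, 8, 7, 12, 13, 5, 4, 3, 9]
arr[mid]=10>2: swap arr[1],arr[5]; hi=4 → [2, 8, 15, 14, 11, 10, 7, 12, 13, 5, 4, 3, 9]
arr[mid]=8>2: swap arr[1],arr[4]; hi=3 → [2, 11, 15, 14, 8, 10, 7, 12, 13, 5, 4, 3, 9]
arr[mid]=11>2: swap arr[1],arr[3]; hi=2 → [2, 14, 15, 11, 8, 10, 7, 12, 13, 5, 4, 3, 9]
arr[mid]=14>2: swap arr[1],arr[2]; hi=1 → [2, 15, 14, 11, 8, 10, 7, 12, 13, 5, 4, 3, 9]
arr[mid]=15>2: swap arr[1],arr[1]; hi=0 → [2, 15, 14, 11, 8, 10, 7, 12, 13, 5, 4, 3, 9]
end: lo=0, hi=0; arr = [2, 15, 14, 11, 8, 10, 7, 12, 13, 5, 4, 3, 9]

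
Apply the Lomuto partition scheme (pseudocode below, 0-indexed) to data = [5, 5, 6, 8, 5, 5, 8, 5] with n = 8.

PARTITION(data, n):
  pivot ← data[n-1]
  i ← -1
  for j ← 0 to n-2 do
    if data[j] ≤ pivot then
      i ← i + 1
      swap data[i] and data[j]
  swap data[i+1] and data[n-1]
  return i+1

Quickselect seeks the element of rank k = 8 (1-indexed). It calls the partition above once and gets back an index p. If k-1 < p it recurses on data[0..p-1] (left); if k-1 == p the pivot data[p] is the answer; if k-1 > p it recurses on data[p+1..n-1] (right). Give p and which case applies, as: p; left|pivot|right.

4; right

pivot = data[7] = 5; i = -1
j=0: data[0]=5 ≤ 5 → i=0, swap data[0],data[0] (no change) → [5, 5, 6, 8, 5, 5, 8, 5]
j=1: data[1]=5 ≤ 5 → i=1, swap data[1],data[1] (no change) → [5, 5, 6, 8, 5, 5, 8, 5]
j=2: data[2]=6 > 5 → no swap
j=3: data[3]=8 > 5 → no swap
j=4: data[4]=5 ≤ 5 → i=2, swap data[2],data[4] → [5, 5, 5, 8, 6, 5, 8, 5]
j=5: data[5]=5 ≤ 5 → i=3, swap data[3],data[5] → [5, 5, 5, 5, 6, 8, 8, 5]
j=6: data[6]=8 > 5 → no swap
final swap data[4],data[7] → [5, 5, 5, 5, 5, 8, 8, 6]; return 4
p = 4; k-1 = 7 > 4 ⇒ right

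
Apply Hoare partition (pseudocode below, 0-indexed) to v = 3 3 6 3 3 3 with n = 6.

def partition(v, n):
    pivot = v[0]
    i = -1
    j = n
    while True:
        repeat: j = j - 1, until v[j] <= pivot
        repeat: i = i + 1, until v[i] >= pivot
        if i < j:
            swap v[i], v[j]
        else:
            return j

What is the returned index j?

pivot = v[0] = 3; i = -1, j = 6
j→5 (v[5]=3≤3), i→0 (v[0]=3≥3); i<j, swap → 3 3 6 3 3 3
j→4 (v[4]=3≤3), i→1 (v[1]=3≥3); i<j, swap → 3 3 6 3 3 3
j→3 (v[3]=3≤3), i→2 (v[2]=6≥3); i<j, swap → 3 3 3 6 3 3
j→2, i→3; i≥j, return j=2. v = 3 3 3 6 3 3

2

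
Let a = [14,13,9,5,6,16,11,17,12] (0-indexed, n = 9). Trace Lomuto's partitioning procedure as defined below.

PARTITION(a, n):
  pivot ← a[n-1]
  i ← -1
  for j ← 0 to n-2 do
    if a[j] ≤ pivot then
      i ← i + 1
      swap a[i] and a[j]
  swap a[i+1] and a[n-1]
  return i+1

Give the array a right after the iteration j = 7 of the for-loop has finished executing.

[9,5,6,11,14,16,13,17,12]

pivot=12, i=-1
j=0: 14>12, skip
j=1: 13>12, skip
j=2: 9≤12, i=0, swap(0,2) ⇒ [9,13,14,5,6,16,11,17,12]
j=3: 5≤12, i=1, swap(1,3) ⇒ [9,5,14,13,6,16,11,17,12]
j=4: 6≤12, i=2, swap(2,4) ⇒ [9,5,6,13,14,16,11,17,12]
j=5: 16>12, skip
j=6: 11≤12, i=3, swap(3,6) ⇒ [9,5,6,11,14,16,13,17,12]
j=7: 17>12, skip
(after j=7) a = [9,5,6,11,14,16,13,17,12]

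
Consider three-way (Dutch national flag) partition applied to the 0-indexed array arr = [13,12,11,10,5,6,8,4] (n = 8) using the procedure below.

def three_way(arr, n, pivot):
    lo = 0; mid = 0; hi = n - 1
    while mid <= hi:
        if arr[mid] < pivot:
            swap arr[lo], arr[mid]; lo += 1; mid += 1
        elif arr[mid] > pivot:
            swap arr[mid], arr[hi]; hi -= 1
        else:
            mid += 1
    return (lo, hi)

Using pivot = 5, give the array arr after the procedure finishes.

[4,5,10,11,6,8,12,13]

lo=0 mid=0 hi=7
13>5: swap(0,7), hi=6 ⇒ [4,12,11,10,5,6,8,13]
4<5: swap(0,0), lo=1 mid=1 ⇒ [4,12,11,10,5,6,8,13]
12>5: swap(1,6), hi=5 ⇒ [4,8,11,10,5,6,12,13]
8>5: swap(1,5), hi=4 ⇒ [4,6,11,10,5,8,12,13]
6>5: swap(1,4), hi=3 ⇒ [4,5,11,10,6,8,12,13]
5=5: mid=2
11>5: swap(2,3), hi=2 ⇒ [4,5,10,11,6,8,12,13]
10>5: swap(2,2), hi=1 ⇒ [4,5,10,11,6,8,12,13]
done. lo=1 hi=1; arr=[4,5,10,11,6,8,12,13]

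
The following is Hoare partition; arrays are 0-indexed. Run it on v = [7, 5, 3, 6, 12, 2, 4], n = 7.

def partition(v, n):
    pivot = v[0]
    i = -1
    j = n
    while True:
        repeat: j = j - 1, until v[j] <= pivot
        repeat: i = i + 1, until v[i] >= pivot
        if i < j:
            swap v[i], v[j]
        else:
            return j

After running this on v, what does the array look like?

pivot = v[0] = 7; i = -1, j = 7
j→6 (v[6]=4≤7), i→0 (v[0]=7≥7); i<j, swap → [4, 5, 3, 6, 12, 2, 7]
j→5 (v[5]=2≤7), i→4 (v[4]=12≥7); i<j, swap → [4, 5, 3, 6, 2, 12, 7]
j→4, i→5; i≥j, return j=4. v = [4, 5, 3, 6, 2, 12, 7]

[4, 5, 3, 6, 2, 12, 7]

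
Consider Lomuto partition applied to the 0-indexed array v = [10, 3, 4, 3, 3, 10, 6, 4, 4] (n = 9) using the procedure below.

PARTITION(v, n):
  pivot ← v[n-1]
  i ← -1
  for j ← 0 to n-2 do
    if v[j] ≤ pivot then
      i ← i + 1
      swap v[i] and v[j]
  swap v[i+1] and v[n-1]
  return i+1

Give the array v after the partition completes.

[3, 4, 3, 3, 4, 4, 6, 10, 10]

pivot=4, i=-1
j=0: 10>4, skip
j=1: 3≤4, i=0, swap(0,1) ⇒ [3, 10, 4, 3, 3, 10, 6, 4, 4]
j=2: 4≤4, i=1, swap(1,2) ⇒ [3, 4, 10, 3, 3, 10, 6, 4, 4]
j=3: 3≤4, i=2, swap(2,3) ⇒ [3, 4, 3, 10, 3, 10, 6, 4, 4]
j=4: 3≤4, i=3, swap(3,4) ⇒ [3, 4, 3, 3, 10, 10, 6, 4, 4]
j=5: 10>4, skip
j=6: 6>4, skip
j=7: 4≤4, i=4, swap(4,7) ⇒ [3, 4, 3, 3, 4, 10, 6, 10, 4]
swap(5,8) ⇒ [3, 4, 3, 3, 4, 4, 6, 10, 10]; return 5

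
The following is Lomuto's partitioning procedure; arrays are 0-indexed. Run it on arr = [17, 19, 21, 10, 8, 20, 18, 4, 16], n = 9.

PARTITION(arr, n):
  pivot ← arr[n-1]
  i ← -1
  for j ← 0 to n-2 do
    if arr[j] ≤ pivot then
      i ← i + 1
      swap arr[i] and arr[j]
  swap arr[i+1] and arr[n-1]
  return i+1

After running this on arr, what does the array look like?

[10, 8, 4, 16, 19, 20, 18, 21, 17]

pivot=16, i=-1
j=0: 17>16, skip
j=1: 19>16, skip
j=2: 21>16, skip
j=3: 10≤16, i=0, swap(0,3) ⇒ [10, 19, 21, 17, 8, 20, 18, 4, 16]
j=4: 8≤16, i=1, swap(1,4) ⇒ [10, 8, 21, 17, 19, 20, 18, 4, 16]
j=5: 20>16, skip
j=6: 18>16, skip
j=7: 4≤16, i=2, swap(2,7) ⇒ [10, 8, 4, 17, 19, 20, 18, 21, 16]
swap(3,8) ⇒ [10, 8, 4, 16, 19, 20, 18, 21, 17]; return 3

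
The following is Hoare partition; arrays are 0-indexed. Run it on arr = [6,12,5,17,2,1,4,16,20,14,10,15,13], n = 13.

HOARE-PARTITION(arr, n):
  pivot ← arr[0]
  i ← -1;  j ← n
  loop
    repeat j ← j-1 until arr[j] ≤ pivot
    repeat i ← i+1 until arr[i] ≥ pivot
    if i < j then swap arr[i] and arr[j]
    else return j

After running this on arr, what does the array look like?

[4,1,5,2,17,12,6,16,20,14,10,15,13]

pivot = arr[0] = 6; i = -1, j = 13
j→6 (arr[6]=4≤6), i→0 (arr[0]=6≥6); i<j, swap → [4,12,5,17,2,1,6,16,20,14,10,15,13]
j→5 (arr[5]=1≤6), i→1 (arr[1]=12≥6); i<j, swap → [4,1,5,17,2,12,6,16,20,14,10,15,13]
j→4 (arr[4]=2≤6), i→3 (arr[3]=17≥6); i<j, swap → [4,1,5,2,17,12,6,16,20,14,10,15,13]
j→3, i→4; i≥j, return j=3. arr = [4,1,5,2,17,12,6,16,20,14,10,15,13]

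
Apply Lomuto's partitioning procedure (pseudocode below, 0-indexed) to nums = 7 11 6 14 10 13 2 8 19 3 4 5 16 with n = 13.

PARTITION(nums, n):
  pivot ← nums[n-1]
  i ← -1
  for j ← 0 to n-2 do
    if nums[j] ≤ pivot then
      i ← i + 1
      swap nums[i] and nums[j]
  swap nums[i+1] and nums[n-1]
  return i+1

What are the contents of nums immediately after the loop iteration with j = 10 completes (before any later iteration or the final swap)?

pivot=16, i=-1
j=0: 7≤16, i=0, swap(0,0) ⇒ 7 11 6 14 10 13 2 8 19 3 4 5 16
j=1: 11≤16, i=1, swap(1,1) ⇒ 7 11 6 14 10 13 2 8 19 3 4 5 16
j=2: 6≤16, i=2, swap(2,2) ⇒ 7 11 6 14 10 13 2 8 19 3 4 5 16
j=3: 14≤16, i=3, swap(3,3) ⇒ 7 11 6 14 10 13 2 8 19 3 4 5 16
j=4: 10≤16, i=4, swap(4,4) ⇒ 7 11 6 14 10 13 2 8 19 3 4 5 16
j=5: 13≤16, i=5, swap(5,5) ⇒ 7 11 6 14 10 13 2 8 19 3 4 5 16
j=6: 2≤16, i=6, swap(6,6) ⇒ 7 11 6 14 10 13 2 8 19 3 4 5 16
j=7: 8≤16, i=7, swap(7,7) ⇒ 7 11 6 14 10 13 2 8 19 3 4 5 16
j=8: 19>16, skip
j=9: 3≤16, i=8, swap(8,9) ⇒ 7 11 6 14 10 13 2 8 3 19 4 5 16
j=10: 4≤16, i=9, swap(9,10) ⇒ 7 11 6 14 10 13 2 8 3 4 19 5 16
(after j=10) nums = 7 11 6 14 10 13 2 8 3 4 19 5 16

7 11 6 14 10 13 2 8 3 4 19 5 16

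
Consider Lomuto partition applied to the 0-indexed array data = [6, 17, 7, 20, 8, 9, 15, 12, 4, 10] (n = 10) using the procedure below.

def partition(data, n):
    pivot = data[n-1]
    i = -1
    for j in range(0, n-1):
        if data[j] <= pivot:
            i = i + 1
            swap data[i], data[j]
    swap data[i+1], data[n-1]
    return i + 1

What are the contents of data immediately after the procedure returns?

[6, 7, 8, 9, 4, 10, 15, 12, 17, 20]

pivot=10, i=-1
j=0: 6≤10, i=0, swap(0,0) ⇒ [6, 17, 7, 20, 8, 9, 15, 12, 4, 10]
j=1: 17>10, skip
j=2: 7≤10, i=1, swap(1,2) ⇒ [6, 7, 17, 20, 8, 9, 15, 12, 4, 10]
j=3: 20>10, skip
j=4: 8≤10, i=2, swap(2,4) ⇒ [6, 7, 8, 20, 17, 9, 15, 12, 4, 10]
j=5: 9≤10, i=3, swap(3,5) ⇒ [6, 7, 8, 9, 17, 20, 15, 12, 4, 10]
j=6: 15>10, skip
j=7: 12>10, skip
j=8: 4≤10, i=4, swap(4,8) ⇒ [6, 7, 8, 9, 4, 20, 15, 12, 17, 10]
swap(5,9) ⇒ [6, 7, 8, 9, 4, 10, 15, 12, 17, 20]; return 5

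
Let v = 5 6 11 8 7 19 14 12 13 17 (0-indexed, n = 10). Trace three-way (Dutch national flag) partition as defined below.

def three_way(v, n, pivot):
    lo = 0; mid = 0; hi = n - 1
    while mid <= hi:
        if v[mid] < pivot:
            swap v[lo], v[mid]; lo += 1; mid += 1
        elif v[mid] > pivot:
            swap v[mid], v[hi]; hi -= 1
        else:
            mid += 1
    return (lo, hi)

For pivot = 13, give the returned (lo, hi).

lo=0 mid=0 hi=9
5<13: swap(0,0), lo=1 mid=1 ⇒ 5 6 11 8 7 19 14 12 13 17
6<13: swap(1,1), lo=2 mid=2 ⇒ 5 6 11 8 7 19 14 12 13 17
11<13: swap(2,2), lo=3 mid=3 ⇒ 5 6 11 8 7 19 14 12 13 17
8<13: swap(3,3), lo=4 mid=4 ⇒ 5 6 11 8 7 19 14 12 13 17
7<13: swap(4,4), lo=5 mid=5 ⇒ 5 6 11 8 7 19 14 12 13 17
19>13: swap(5,9), hi=8 ⇒ 5 6 11 8 7 17 14 12 13 19
17>13: swap(5,8), hi=7 ⇒ 5 6 11 8 7 13 14 12 17 19
13=13: mid=6
14>13: swap(6,7), hi=6 ⇒ 5 6 11 8 7 13 12 14 17 19
12<13: swap(5,6), lo=6 mid=7 ⇒ 5 6 11 8 7 12 13 14 17 19
done. lo=6 hi=6; v=5 6 11 8 7 12 13 14 17 19

(6, 6)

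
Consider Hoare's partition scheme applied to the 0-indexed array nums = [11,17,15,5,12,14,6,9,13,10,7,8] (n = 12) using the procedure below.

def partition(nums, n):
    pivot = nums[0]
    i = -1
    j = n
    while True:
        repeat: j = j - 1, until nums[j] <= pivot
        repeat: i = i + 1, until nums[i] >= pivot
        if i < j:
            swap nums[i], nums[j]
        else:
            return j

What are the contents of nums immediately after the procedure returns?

pivot=11
j stops at 11 (8), i stops at 0 (11); swap ⇒ [8,17,15,5,12,14,6,9,13,10,7,11]
j stops at 10 (7), i stops at 1 (17); swap ⇒ [8,7,15,5,12,14,6,9,13,10,17,11]
j stops at 9 (10), i stops at 2 (15); swap ⇒ [8,7,10,5,12,14,6,9,13,15,17,11]
j stops at 7 (9), i stops at 4 (12); swap ⇒ [8,7,10,5,9,14,6,12,13,15,17,11]
j stops at 6 (6), i stops at 5 (14); swap ⇒ [8,7,10,5,9,6,14,12,13,15,17,11]
j stops at 5, i stops at 6; i≥j ⇒ return 5. nums=[8,7,10,5,9,6,14,12,13,15,17,11]

[8,7,10,5,9,6,14,12,13,15,17,11]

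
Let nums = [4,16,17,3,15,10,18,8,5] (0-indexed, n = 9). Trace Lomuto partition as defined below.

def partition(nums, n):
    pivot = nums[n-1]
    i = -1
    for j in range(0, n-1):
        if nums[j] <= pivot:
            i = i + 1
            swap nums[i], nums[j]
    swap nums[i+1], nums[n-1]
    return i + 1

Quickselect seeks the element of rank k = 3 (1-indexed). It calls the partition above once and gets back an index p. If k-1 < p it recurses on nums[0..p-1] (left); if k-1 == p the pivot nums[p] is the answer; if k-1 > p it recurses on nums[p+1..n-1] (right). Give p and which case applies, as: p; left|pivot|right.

pivot = nums[8] = 5; i = -1
j=0: nums[0]=4 ≤ 5 → i=0, swap nums[0],nums[0] (no change) → [4,16,17,3,15,10,18,8,5]
j=1: nums[1]=16 > 5 → no swap
j=2: nums[2]=17 > 5 → no swap
j=3: nums[3]=3 ≤ 5 → i=1, swap nums[1],nums[3] → [4,3,17,16,15,10,18,8,5]
j=4: nums[4]=15 > 5 → no swap
j=5: nums[5]=10 > 5 → no swap
j=6: nums[6]=18 > 5 → no swap
j=7: nums[7]=8 > 5 → no swap
final swap nums[2],nums[8] → [4,3,5,16,15,10,18,8,17]; return 2
p = 2; k-1 = 2 == 2 ⇒ pivot

2; pivot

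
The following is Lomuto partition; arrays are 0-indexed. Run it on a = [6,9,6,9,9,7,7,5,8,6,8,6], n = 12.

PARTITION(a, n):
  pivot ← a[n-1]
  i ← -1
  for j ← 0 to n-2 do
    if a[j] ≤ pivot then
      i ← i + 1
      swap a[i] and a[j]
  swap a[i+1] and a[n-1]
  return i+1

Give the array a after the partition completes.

pivot=6, i=-1
j=0: 6≤6, i=0, swap(0,0) ⇒ [6,9,6,9,9,7,7,5,8,6,8,6]
j=1: 9>6, skip
j=2: 6≤6, i=1, swap(1,2) ⇒ [6,6,9,9,9,7,7,5,8,6,8,6]
j=3: 9>6, skip
j=4: 9>6, skip
j=5: 7>6, skip
j=6: 7>6, skip
j=7: 5≤6, i=2, swap(2,7) ⇒ [6,6,5,9,9,7,7,9,8,6,8,6]
j=8: 8>6, skip
j=9: 6≤6, i=3, swap(3,9) ⇒ [6,6,5,6,9,7,7,9,8,9,8,6]
j=10: 8>6, skip
swap(4,11) ⇒ [6,6,5,6,6,7,7,9,8,9,8,9]; return 4

[6,6,5,6,6,7,7,9,8,9,8,9]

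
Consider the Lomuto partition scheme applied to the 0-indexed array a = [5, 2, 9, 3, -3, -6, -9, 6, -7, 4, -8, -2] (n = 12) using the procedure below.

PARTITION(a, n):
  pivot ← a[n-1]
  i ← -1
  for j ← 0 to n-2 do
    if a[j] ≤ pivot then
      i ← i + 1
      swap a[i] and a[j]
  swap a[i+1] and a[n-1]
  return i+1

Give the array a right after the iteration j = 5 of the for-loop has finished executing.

pivot = a[11] = -2; i = -1
j=0: a[0]=5 > -2 → no swap
j=1: a[1]=2 > -2 → no swap
j=2: a[2]=9 > -2 → no swap
j=3: a[3]=3 > -2 → no swap
j=4: a[4]=-3 ≤ -2 → i=0, swap a[0],a[4] → [-3, 2, 9, 3, 5, -6, -9, 6, -7, 4, -8, -2]
j=5: a[5]=-6 ≤ -2 → i=1, swap a[1],a[5] → [-3, -6, 9, 3, 5, 2, -9, 6, -7, 4, -8, -2]
(after j=5) a = [-3, -6, 9, 3, 5, 2, -9, 6, -7, 4, -8, -2]

[-3, -6, 9, 3, 5, 2, -9, 6, -7, 4, -8, -2]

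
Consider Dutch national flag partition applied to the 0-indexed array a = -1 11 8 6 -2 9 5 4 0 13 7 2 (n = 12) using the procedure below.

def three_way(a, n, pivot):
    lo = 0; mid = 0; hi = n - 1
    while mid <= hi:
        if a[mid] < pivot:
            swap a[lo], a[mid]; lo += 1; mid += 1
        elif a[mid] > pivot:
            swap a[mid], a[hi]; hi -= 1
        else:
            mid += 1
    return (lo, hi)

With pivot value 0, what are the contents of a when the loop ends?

lo=0 mid=0 hi=11
-1<0: swap(0,0), lo=1 mid=1 ⇒ -1 11 8 6 -2 9 5 4 0 13 7 2
11>0: swap(1,11), hi=10 ⇒ -1 2 8 6 -2 9 5 4 0 13 7 11
2>0: swap(1,10), hi=9 ⇒ -1 7 8 6 -2 9 5 4 0 13 2 11
7>0: swap(1,9), hi=8 ⇒ -1 13 8 6 -2 9 5 4 0 7 2 11
13>0: swap(1,8), hi=7 ⇒ -1 0 8 6 -2 9 5 4 13 7 2 11
0=0: mid=2
8>0: swap(2,7), hi=6 ⇒ -1 0 4 6 -2 9 5 8 13 7 2 11
4>0: swap(2,6), hi=5 ⇒ -1 0 5 6 -2 9 4 8 13 7 2 11
5>0: swap(2,5), hi=4 ⇒ -1 0 9 6 -2 5 4 8 13 7 2 11
9>0: swap(2,4), hi=3 ⇒ -1 0 -2 6 9 5 4 8 13 7 2 11
-2<0: swap(1,2), lo=2 mid=3 ⇒ -1 -2 0 6 9 5 4 8 13 7 2 11
6>0: swap(3,3), hi=2 ⇒ -1 -2 0 6 9 5 4 8 13 7 2 11
done. lo=2 hi=2; a=-1 -2 0 6 9 5 4 8 13 7 2 11

-1 -2 0 6 9 5 4 8 13 7 2 11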